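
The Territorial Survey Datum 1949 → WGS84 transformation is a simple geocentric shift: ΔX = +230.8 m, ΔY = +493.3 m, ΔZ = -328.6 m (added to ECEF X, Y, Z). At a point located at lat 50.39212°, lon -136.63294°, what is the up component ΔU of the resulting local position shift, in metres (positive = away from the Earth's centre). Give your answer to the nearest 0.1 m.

ΔU = -576.1 m

The local up (radial) axis is (cos φ cos λ, cos φ sin λ, sin φ), giving ΔU = -106.968 − 215.953 − 253.162 = -576.08 m.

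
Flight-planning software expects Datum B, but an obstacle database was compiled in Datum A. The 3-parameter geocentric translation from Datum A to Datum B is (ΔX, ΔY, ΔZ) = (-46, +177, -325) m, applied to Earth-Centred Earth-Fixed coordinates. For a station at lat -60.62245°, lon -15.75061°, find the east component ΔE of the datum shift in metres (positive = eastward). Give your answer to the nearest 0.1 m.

ΔE = 157.9 m

At φ = -60.62245°, λ = -15.75061°: sin φ = -0.871406, cos φ = 0.490562, sin λ = -0.271451, cos λ = 0.962452.
ΔE = −sin λ·ΔX + cos λ·ΔY = −(-0.271451)·(-46) + (0.962452)·(177) = 157.87 m.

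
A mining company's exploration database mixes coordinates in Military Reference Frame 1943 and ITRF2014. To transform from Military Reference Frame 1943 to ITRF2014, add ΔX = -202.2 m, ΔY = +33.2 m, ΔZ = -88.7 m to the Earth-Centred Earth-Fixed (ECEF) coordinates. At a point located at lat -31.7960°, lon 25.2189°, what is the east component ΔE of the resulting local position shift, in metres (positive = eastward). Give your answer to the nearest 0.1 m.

ΔE = 116.2 m

The local east axis at (φ, λ) is (−sin λ, cos λ, 0), so ΔE = −sin(25.2189°)·(-202.2) + cos(25.2189°)·33.2 = 116.19 m.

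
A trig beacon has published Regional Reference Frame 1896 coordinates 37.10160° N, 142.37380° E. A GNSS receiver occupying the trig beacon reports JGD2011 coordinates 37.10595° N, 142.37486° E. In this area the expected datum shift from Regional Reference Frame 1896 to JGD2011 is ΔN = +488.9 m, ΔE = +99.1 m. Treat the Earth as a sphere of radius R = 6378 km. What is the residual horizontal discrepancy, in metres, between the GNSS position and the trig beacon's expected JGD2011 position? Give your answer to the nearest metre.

Observed coordinate differences: Δφ = +0.00435°, Δλ = +0.00106°.
Converting to metres (1° lat = 111317 m, cos φ = 0.797567): observed ΔN = 484.2 m, observed ΔE = 94.1 m.
Subtracting the expected shift leaves a residual of 484.2 − (488.9) = -4.7 m north and 94.1 − (99.1) = -5.0 m east.
Residual distance = √((-4.7)² + (-5.0)²) = 6.8 m.

7 m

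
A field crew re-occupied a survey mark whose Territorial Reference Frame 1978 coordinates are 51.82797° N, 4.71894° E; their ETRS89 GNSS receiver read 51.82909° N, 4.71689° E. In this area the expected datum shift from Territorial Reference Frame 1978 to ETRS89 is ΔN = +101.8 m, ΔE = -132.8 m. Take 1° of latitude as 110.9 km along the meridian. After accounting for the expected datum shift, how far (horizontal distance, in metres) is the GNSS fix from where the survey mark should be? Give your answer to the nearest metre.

Observed coordinate differences: Δφ = +0.00112°, Δλ = -0.00205°.
Converting to metres (1° lat = 110900 m, cos φ = 0.618025): observed ΔN = 124.2 m, observed ΔE = -140.5 m.
Subtracting the expected shift leaves a residual of 124.2 − (101.8) = 22.4 m north and -140.5 − (-132.8) = -7.7 m east.
Residual distance = √(22.4² + (-7.7)²) = 23.7 m.

24 m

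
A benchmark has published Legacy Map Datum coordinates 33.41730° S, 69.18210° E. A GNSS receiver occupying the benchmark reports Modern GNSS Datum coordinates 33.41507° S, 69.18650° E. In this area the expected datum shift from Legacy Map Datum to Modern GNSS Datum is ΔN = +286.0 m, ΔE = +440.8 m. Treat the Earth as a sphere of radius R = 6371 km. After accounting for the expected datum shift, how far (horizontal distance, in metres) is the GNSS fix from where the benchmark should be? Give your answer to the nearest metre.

50 m

Observed coordinate differences: Δφ = +0.00223°, Δλ = +0.00440°.
Converting to metres (1° lat = 111195 m, cos φ = 0.834682): observed ΔN = 248.0 m, observed ΔE = 408.4 m.
Subtracting the expected shift leaves a residual of 248.0 − (286.0) = -38.0 m north and 408.4 − (440.8) = -32.4 m east.
Residual distance = √((-38.0)² + (-32.4)²) = 50.0 m.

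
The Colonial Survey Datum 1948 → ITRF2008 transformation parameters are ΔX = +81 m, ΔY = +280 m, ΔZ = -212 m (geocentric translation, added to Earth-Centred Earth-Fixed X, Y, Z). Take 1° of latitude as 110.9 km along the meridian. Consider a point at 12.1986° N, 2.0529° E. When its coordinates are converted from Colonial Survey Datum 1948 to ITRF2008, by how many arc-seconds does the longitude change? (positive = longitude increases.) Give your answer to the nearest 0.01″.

Δλ = 9.20″

sin φ = 0.211301, cos φ = 0.977421, sin λ = 0.035822, cos λ = 0.999358.
East component: ΔE = −sin λ·ΔX + cos λ·ΔY = −(0.035822)(81) + (0.999358)(280) = 276.92 m.
1° of latitude spans 110900 m; at latitude φ, 1° of longitude spans that × cos φ = 108396.0 m, so Δλ = 276.92 / 108396.0 × 3600 = 9.197″.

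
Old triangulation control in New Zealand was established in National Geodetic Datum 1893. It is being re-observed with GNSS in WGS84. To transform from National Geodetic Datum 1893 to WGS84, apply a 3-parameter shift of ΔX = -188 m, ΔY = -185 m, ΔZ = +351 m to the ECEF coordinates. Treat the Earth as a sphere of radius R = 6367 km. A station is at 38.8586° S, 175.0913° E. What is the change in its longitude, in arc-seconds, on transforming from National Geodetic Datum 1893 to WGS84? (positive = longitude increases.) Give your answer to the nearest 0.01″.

sin φ = -0.627401, cos φ = 0.778697, sin λ = 0.085568, cos λ = -0.996332.
East component: ΔE = −sin λ·ΔX + cos λ·ΔY = −(0.085568)(-188) + (-0.996332)(-185) = 200.41 m.
1° of latitude spans πR/180 = 111125 m; at latitude φ, 1° of longitude spans that × cos φ = 86532.8 m, so Δλ = 200.41 / 86532.8 × 3600 = 8.338″.

Δλ = 8.34″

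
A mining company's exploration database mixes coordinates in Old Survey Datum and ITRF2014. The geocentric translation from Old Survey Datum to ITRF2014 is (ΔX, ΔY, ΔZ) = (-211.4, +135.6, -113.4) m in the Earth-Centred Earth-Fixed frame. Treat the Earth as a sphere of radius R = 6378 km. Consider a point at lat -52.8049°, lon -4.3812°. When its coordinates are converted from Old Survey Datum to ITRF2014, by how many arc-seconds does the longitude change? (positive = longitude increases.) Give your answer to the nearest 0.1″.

Δλ = 6.4″

sin φ = -0.796582, cos φ = 0.604531, sin λ = -0.076392, cos λ = 0.997078.
East component: ΔE = −sin λ·ΔX + cos λ·ΔY = −(-0.076392)(-211.4) + (0.997078)(135.6) = 119.05 m.
1° of latitude spans πR/180 = 111317 m; at latitude φ, 1° of longitude spans that × cos φ = 67294.6 m, so Δλ = 119.05 / 67294.6 × 3600 = 6.369″.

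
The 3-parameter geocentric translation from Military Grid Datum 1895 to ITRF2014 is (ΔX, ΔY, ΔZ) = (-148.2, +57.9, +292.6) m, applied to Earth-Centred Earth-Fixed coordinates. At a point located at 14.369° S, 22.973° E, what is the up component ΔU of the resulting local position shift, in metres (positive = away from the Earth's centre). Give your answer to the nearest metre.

ΔU = -183 m

At φ = -14.369°, λ = 22.973°: sin φ = -0.248166, cos φ = 0.968718, sin λ = 0.390297, cos λ = 0.920689.
ΔU = cos φ cos λ·ΔX + cos φ sin λ·ΔY + sin φ·ΔZ = (0.968718)(0.920689)(-148.2) + (0.968718)(0.390297)(57.9) + (-0.248166)(292.6) = -182.90 m.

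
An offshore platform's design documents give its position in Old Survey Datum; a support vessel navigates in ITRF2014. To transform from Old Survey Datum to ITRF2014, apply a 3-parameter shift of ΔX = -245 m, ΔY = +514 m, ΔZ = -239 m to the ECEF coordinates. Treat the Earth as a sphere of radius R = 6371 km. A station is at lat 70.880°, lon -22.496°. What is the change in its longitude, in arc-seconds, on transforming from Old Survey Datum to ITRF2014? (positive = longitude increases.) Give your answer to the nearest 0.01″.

Δλ = 37.67″

sin φ = 0.944835, cos φ = 0.327548, sin λ = -0.382619, cos λ = 0.923906.
East component: ΔE = −sin λ·ΔX + cos λ·ΔY = −(-0.382619)(-245) + (0.923906)(514) = 381.15 m.
1° of latitude spans πR/180 = 111195 m; at latitude φ, 1° of longitude spans that × cos φ = 36421.6 m, so Δλ = 381.15 / 36421.6 × 3600 = 37.673″.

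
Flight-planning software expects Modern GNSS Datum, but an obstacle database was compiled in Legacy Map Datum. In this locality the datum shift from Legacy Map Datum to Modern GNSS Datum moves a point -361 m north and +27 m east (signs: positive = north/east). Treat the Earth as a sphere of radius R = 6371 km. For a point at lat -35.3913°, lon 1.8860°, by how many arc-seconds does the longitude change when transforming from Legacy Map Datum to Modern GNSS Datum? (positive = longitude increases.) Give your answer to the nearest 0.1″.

Δλ = 1.1″

At latitude -35.3913°, cos φ = 0.815216.
One radian of longitude at latitude φ spans R cos φ, so Δλ = ΔE / (R cos φ) = 27.0 / (6371000 × 0.815216) = 5.1986e-06 rad = 1.072″.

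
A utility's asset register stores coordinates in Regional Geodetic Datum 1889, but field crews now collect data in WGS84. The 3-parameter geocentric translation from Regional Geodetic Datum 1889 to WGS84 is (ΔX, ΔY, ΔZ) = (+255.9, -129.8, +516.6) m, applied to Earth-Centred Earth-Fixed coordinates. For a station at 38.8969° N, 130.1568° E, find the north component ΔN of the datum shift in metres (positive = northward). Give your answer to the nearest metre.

At φ = 38.8969°, λ = 130.1568°: sin φ = 0.627921, cos φ = 0.778277, sin λ = 0.764282, cos λ = -0.644882.
ΔN = −sin φ cos λ·ΔX − sin φ sin λ·ΔY + cos φ·ΔZ = −(0.627921)(-0.644882)(255.9) − (0.627921)(0.764282)(-129.8) + (0.778277)(516.6) = 567.97 m.

ΔN = 568 m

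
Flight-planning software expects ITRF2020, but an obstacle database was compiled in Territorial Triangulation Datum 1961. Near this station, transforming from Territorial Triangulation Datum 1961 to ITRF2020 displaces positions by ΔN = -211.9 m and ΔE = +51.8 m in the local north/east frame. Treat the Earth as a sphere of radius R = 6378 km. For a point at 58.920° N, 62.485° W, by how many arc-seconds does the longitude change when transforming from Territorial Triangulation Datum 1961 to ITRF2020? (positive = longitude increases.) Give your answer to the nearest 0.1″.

Δλ = 3.2″

At latitude 58.920°, cos φ = 0.516234.
One radian of longitude at latitude φ spans R cos φ, so Δλ = ΔE / (R cos φ) = 51.8 / (6378000 × 0.516234) = 1.5733e-05 rad = 3.245″.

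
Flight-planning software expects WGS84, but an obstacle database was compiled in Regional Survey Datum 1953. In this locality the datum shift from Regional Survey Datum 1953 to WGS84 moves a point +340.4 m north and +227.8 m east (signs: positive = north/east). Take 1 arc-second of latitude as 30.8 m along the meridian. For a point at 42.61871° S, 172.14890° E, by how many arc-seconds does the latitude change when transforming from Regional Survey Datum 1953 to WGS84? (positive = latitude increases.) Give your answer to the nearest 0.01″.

Δφ = 11.05″

1″ of latitude = 30.80 m, so Δφ = 340.4 / 30.80 = 11.052″.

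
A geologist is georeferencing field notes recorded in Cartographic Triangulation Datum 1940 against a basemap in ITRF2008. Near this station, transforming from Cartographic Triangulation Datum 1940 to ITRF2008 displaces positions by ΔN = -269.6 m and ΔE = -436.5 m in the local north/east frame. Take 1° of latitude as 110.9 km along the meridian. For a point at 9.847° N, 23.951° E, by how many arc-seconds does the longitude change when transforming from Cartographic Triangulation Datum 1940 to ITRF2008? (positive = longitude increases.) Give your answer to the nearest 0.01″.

At latitude 9.847°, cos φ = 0.985268.
1° of longitude at this latitude = 110.9 × cos φ = 109.27 km, so Δλ = -436.5 / 109266.2 = -0.0039948° = -14.381″.

Δλ = -14.38″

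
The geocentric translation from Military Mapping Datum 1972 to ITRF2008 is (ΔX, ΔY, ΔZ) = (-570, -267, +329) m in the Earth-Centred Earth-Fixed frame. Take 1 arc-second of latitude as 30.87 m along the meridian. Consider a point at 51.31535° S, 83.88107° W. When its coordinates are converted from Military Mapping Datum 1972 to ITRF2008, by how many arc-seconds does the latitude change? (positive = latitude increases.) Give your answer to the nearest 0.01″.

Δφ = 11.84″

sin φ = -0.780598, cos φ = 0.625034, sin λ = -0.994303, cos λ = 0.106593.
North component: ΔN = −sin φ cos λ·ΔX − sin φ sin λ·ΔY + cos φ·ΔZ = −(-0.780598)(0.106593)(-570) − (-0.780598)(-0.994303)(-267) + (0.625034)(329) = 365.44 m.
1° of latitude spans 3600 × 30.87 = 111132 m, so Δφ = 365.44 / 111132 × 3600 = 11.838″.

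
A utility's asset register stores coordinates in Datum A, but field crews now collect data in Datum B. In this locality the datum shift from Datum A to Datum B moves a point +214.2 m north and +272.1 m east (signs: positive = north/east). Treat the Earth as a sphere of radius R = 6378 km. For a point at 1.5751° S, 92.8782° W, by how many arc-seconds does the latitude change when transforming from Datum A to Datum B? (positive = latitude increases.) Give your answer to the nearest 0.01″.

Δφ = 6.93″

On a sphere of radius R, 1 rad of latitude = R, so Δφ = ΔN / R = 214.2 / 6378000 = 3.3584e-05 rad = 6.927″.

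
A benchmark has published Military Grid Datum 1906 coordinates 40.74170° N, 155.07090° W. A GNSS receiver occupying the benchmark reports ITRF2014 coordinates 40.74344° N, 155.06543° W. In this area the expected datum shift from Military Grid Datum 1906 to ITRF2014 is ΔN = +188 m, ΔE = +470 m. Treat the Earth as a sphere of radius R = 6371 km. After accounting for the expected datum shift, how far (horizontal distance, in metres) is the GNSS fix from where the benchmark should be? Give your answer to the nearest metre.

Observed coordinate differences: Δφ = +0.00174°, Δλ = +0.00547°.
Converting to metres (1° lat = 111195 m, cos φ = 0.757660): observed ΔN = 193.5 m, observed ΔE = 460.8 m.
Subtracting the expected shift leaves a residual of 193.5 − (188) = 5.5 m north and 460.8 − (470) = -9.2 m east.
Residual distance = √(5.5² + (-9.2)²) = 10.7 m.

11 m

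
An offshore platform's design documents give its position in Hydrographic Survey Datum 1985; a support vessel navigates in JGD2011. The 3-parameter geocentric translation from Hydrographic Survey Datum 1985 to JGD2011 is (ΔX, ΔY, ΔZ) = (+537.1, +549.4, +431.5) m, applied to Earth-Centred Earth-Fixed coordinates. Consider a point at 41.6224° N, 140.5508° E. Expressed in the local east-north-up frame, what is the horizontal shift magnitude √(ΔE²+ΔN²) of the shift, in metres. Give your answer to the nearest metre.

849 m

The local east axis at (φ, λ) is (−sin λ, cos λ, 0), so ΔE = −sin(140.5508°)·537.1 + cos(140.5508°)·549.4 = -765.51 m.
The local north axis is (−sin φ cos λ, −sin φ sin λ, cos φ), giving ΔN = 275.480 − 231.869 + 322.563 = 366.17 m.
Horizontal magnitude = √(ΔE² + ΔN²) = √((-765.51)² + 366.17²) = 848.58 m.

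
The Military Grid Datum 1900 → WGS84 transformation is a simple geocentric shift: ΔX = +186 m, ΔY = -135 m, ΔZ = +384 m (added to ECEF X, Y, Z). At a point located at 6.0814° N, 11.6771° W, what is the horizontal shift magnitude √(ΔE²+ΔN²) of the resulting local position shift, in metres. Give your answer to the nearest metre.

372 m

The local east axis at (φ, λ) is (−sin λ, cos λ, 0), so ΔE = −sin(-11.6771°)·186 + cos(-11.6771°)·(-135) = -94.56 m.
The local north axis is (−sin φ cos λ, −sin φ sin λ, cos φ), giving ΔN = -19.297 − 2.895 + 381.839 = 359.65 m.
Horizontal magnitude = √(ΔE² + ΔN²) = √((-94.56)² + 359.65²) = 371.87 m.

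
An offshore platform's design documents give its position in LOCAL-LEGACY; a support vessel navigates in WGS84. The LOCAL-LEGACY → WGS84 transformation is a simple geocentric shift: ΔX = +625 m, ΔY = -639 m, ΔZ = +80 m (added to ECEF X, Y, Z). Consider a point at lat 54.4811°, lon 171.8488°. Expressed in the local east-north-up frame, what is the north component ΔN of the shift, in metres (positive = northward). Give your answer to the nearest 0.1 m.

At φ = 54.4811°, λ = 171.8488°: sin φ = 0.813924, cos φ = 0.580971, sin λ = 0.141786, cos λ = -0.989897.
ΔN = −sin φ cos λ·ΔX − sin φ sin λ·ΔY + cos φ·ΔZ = −(0.813924)(-0.989897)(625) − (0.813924)(0.141786)(-639) + (0.580971)(80) = 623.78 m.

ΔN = 623.8 m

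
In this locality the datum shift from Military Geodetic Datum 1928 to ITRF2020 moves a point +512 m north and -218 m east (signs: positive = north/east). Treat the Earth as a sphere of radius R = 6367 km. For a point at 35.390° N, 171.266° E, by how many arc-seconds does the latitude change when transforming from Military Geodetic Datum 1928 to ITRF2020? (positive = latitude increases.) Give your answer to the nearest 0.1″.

Δφ = 16.6″

On a sphere of radius R, 1 rad of latitude = R, so Δφ = ΔN / R = 512.0 / 6367000 = 8.0415e-05 rad = 16.587″.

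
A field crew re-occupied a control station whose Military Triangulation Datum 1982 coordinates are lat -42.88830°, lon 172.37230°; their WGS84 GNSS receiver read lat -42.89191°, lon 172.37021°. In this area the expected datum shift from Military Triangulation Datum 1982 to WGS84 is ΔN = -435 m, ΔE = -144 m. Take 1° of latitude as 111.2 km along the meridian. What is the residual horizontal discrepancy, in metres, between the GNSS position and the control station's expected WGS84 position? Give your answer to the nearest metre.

Observed coordinate differences: Δφ = -0.00361°, Δλ = -0.00209°.
Converting to metres (1° lat = 111200 m, cos φ = 0.732682): observed ΔN = -401.4 m, observed ΔE = -170.3 m.
Subtracting the expected shift leaves a residual of -401.4 − (-435) = 33.6 m north and -170.3 − (-144) = -26.3 m east.
Residual distance = √(33.6² + (-26.3)²) = 42.6 m.

43 m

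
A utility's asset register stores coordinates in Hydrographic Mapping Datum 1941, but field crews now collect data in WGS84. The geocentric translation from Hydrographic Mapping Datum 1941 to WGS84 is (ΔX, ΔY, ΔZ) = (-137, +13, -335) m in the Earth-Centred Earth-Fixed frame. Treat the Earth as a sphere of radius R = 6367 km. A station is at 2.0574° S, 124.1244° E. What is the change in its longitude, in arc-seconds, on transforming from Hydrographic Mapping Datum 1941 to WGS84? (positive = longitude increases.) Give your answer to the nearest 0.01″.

sin φ = -0.035901, cos φ = 0.999355, sin λ = 0.827822, cos λ = -0.560992.
East component: ΔE = −sin λ·ΔX + cos λ·ΔY = −(0.827822)(-137) + (-0.560992)(13) = 106.12 m.
1° of latitude spans πR/180 = 111125 m; at latitude φ, 1° of longitude spans that × cos φ = 111053.5 m, so Δλ = 106.12 / 111053.5 × 3600 = 3.440″.

Δλ = 3.44″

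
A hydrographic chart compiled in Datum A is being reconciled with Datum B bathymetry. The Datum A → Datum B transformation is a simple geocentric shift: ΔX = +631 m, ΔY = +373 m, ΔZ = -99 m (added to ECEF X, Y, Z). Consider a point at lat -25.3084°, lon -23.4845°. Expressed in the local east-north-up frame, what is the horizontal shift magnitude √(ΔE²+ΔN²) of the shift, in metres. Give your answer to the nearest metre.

At φ = -25.3084°, λ = -23.4845°: sin φ = -0.427490, cos φ = 0.904020, sin λ = -0.398501, cos λ = 0.917168.
ΔE = −sin λ·ΔX + cos λ·ΔY = −(-0.398501)·(631) + (0.917168)·(373) = 593.56 m.
ΔN = −sin φ cos λ·ΔX − sin φ sin λ·ΔY + cos φ·ΔZ = −(-0.427490)(0.917168)(631) − (-0.427490)(-0.398501)(373) + (0.904020)(-99) = 94.36 m.
Horizontal magnitude = √(ΔE² + ΔN²) = √(593.56² + 94.36²) = 601.01 m.

601 m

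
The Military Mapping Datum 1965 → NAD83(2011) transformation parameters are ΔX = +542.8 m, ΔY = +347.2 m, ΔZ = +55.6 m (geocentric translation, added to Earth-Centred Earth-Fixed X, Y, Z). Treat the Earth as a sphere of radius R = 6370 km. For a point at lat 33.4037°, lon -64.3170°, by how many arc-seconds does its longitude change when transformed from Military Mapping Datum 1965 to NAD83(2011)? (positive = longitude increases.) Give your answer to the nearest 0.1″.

Δλ = 24.8″

sin φ = 0.550535, cos φ = 0.834812, sin λ = -0.901206, cos λ = 0.433392.
East component: ΔE = −sin λ·ΔX + cos λ·ΔY = −(-0.901206)(542.8) + (0.433392)(347.2) = 639.65 m.
1° of latitude spans πR/180 = 111177 m; at latitude φ, 1° of longitude spans that × cos φ = 92812.3 m, so Δλ = 639.65 / 92812.3 × 3600 = 24.811″.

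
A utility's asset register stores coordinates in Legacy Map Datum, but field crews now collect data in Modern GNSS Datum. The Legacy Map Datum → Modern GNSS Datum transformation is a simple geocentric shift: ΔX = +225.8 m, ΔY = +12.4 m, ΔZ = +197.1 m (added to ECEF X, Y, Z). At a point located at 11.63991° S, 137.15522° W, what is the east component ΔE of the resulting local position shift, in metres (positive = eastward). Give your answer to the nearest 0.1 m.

The local east axis at (φ, λ) is (−sin λ, cos λ, 0), so ΔE = −sin(-137.15522°)·225.8 + cos(-137.15522°)·12.4 = 144.46 m.

ΔE = 144.5 m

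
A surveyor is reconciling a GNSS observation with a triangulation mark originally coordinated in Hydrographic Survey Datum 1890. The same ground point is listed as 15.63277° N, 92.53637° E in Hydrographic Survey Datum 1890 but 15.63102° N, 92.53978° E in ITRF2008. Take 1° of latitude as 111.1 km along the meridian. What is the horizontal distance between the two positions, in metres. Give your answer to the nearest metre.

Δφ = 15.63102° − 15.63277° = -0.00175°; Δλ = 92.53978° − 92.53637° = +0.00341°.
ΔN = Δφ × 111100 = -194.4 m; ΔE = Δλ × 111100 × cos(15.63277°) = +0.00341 × 111100 × 0.963009 = 364.8 m.
Distance = √(ΔE² + ΔN²) = √(364.8² + (-194.4)²) = 413.4 m.

413 m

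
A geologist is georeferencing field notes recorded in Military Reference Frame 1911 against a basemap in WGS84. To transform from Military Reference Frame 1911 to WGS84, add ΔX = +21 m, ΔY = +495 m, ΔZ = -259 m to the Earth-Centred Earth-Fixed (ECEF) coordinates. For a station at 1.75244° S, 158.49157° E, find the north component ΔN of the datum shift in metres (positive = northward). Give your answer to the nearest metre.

At φ = -1.75244°, λ = 158.49157°: sin φ = -0.030581, cos φ = 0.999532, sin λ = 0.366638, cos λ = -0.930364.
ΔN = −sin φ cos λ·ΔX − sin φ sin λ·ΔY + cos φ·ΔZ = −(-0.030581)(-0.930364)(21) − (-0.030581)(0.366638)(495) + (0.999532)(-259) = -253.93 m.

ΔN = -254 m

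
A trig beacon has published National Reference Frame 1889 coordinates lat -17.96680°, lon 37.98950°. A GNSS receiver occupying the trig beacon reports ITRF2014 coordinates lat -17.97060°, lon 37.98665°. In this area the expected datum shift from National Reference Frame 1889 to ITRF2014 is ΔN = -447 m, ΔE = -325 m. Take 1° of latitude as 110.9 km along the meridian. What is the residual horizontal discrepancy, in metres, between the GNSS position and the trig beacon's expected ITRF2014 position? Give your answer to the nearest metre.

Observed coordinate differences: Δφ = -0.00380°, Δλ = -0.00285°.
Converting to metres (1° lat = 110900 m, cos φ = 0.951235): observed ΔN = -421.4 m, observed ΔE = -300.7 m.
Subtracting the expected shift leaves a residual of -421.4 − (-447) = 25.6 m north and -300.7 − (-325) = 24.3 m east.
Residual distance = √(25.6² + 24.3²) = 35.3 m.

35 m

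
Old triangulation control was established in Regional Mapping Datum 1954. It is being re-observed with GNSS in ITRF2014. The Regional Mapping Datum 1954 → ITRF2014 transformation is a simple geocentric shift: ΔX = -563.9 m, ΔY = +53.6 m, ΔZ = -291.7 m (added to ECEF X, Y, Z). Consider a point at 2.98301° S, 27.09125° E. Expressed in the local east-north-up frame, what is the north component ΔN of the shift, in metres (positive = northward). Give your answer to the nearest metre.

The local north axis is (−sin φ cos λ, −sin φ sin λ, cos φ), giving ΔN = -26.126 + 1.270 − 291.305 = -316.16 m.

ΔN = -316 m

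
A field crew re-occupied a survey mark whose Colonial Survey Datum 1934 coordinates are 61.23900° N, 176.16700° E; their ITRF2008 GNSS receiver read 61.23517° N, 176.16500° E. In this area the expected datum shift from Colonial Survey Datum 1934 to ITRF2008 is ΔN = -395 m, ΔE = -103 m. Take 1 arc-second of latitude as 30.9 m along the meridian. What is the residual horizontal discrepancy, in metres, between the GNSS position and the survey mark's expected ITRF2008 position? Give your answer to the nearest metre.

Observed coordinate differences: Δφ = -0.00383°, Δλ = -0.00200°.
Converting to metres (1° lat = 111240 m, cos φ = 0.481157): observed ΔN = -426.0 m, observed ΔE = -107.0 m.
Subtracting the expected shift leaves a residual of -426.0 − (-395) = -31.0 m north and -107.0 − (-103) = -4.0 m east.
Residual distance = √((-31.0)² + (-4.0)²) = 31.3 m.

31 m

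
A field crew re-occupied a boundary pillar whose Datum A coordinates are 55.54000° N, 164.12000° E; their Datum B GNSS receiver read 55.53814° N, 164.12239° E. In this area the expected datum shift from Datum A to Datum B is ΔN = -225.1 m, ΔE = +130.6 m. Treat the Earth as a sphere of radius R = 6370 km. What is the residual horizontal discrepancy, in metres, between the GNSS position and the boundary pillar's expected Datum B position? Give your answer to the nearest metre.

Observed coordinate differences: Δφ = -0.00186°, Δλ = +0.00239°.
Converting to metres (1° lat = 111177 m, cos φ = 0.565831): observed ΔN = -206.8 m, observed ΔE = 150.3 m.
Subtracting the expected shift leaves a residual of -206.8 − (-225.1) = 18.3 m north and 150.3 − (130.6) = 19.7 m east.
Residual distance = √(18.3² + 19.7²) = 26.9 m.

27 m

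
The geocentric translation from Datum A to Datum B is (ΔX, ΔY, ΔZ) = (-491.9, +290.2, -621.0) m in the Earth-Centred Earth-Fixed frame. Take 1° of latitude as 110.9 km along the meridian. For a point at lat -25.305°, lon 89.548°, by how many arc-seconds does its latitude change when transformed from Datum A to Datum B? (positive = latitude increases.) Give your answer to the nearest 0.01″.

sin φ = -0.427437, cos φ = 0.904045, sin λ = 0.999969, cos λ = 0.007889.
North component: ΔN = −sin φ cos λ·ΔX − sin φ sin λ·ΔY + cos φ·ΔZ = −(-0.427437)(0.007889)(-491.9) − (-0.427437)(0.999969)(290.2) + (0.904045)(-621.0) = -439.03 m.
1° of latitude spans 110900 m, so Δφ = -439.03 / 110900 × 3600 = -14.252″.

Δφ = -14.25″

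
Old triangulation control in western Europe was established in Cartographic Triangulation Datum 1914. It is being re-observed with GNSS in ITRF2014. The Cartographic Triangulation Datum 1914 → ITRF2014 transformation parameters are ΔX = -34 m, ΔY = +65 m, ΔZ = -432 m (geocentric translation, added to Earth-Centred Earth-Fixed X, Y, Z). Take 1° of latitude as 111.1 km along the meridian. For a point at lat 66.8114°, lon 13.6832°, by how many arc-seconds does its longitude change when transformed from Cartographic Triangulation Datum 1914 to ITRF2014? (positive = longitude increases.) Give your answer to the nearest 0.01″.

Δλ = 5.86″

sin φ = 0.919214, cos φ = 0.393759, sin λ = 0.236553, cos λ = 0.971619.
East component: ΔE = −sin λ·ΔX + cos λ·ΔY = −(0.236553)(-34) + (0.971619)(65) = 71.20 m.
1° of latitude spans 111100 m; at latitude φ, 1° of longitude spans that × cos φ = 43746.6 m, so Δλ = 71.20 / 43746.6 × 3600 = 5.859″.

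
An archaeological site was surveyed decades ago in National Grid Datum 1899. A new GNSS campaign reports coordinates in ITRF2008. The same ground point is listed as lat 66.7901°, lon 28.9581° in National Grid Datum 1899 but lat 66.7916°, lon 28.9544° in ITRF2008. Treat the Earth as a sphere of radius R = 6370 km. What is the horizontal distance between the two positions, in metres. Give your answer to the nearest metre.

233 m

Δφ = 66.7916° − 66.7901° = +0.0015°; Δλ = 28.9544° − 28.9581° = -0.0037°.
1° along a meridian = πR/180 = 111177 m.
ΔN = Δφ × 111177 = 166.8 m; ΔE = Δλ × 111177 × cos(66.7901°) = -0.0037 × 111177 × 0.394101 = -162.1 m.
Distance = √(ΔE² + ΔN²) = √((-162.1)² + 166.8²) = 232.6 m.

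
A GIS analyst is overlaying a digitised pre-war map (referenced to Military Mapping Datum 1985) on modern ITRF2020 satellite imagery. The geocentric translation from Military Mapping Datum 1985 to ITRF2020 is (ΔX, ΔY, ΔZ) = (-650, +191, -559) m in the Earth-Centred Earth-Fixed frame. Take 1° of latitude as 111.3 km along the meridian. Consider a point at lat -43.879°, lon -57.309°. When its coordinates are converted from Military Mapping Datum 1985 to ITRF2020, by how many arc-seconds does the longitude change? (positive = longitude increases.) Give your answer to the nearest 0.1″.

sin φ = -0.693138, cos φ = 0.720805, sin λ = -0.841596, cos λ = 0.540108.
East component: ΔE = −sin λ·ΔX + cos λ·ΔY = −(-0.841596)(-650) + (0.540108)(191) = -443.88 m.
1° of latitude spans 111300 m; at latitude φ, 1° of longitude spans that × cos φ = 80225.6 m, so Δλ = -443.88 / 80225.6 × 3600 = -19.918″.

Δλ = -19.9″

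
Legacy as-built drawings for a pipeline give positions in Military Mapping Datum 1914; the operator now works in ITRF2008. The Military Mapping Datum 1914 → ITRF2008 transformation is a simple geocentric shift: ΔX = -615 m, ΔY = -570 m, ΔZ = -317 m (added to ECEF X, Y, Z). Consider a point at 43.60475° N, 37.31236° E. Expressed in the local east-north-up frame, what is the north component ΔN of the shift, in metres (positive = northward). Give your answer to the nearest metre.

ΔN = 346 m

At φ = 43.60475°, λ = 37.31236°: sin φ = 0.689680, cos φ = 0.724115, sin λ = 0.606160, cos λ = 0.795343.
ΔN = −sin φ cos λ·ΔX − sin φ sin λ·ΔY + cos φ·ΔZ = −(0.689680)(0.795343)(-615) − (0.689680)(0.606160)(-570) + (0.724115)(-317) = 346.09 m.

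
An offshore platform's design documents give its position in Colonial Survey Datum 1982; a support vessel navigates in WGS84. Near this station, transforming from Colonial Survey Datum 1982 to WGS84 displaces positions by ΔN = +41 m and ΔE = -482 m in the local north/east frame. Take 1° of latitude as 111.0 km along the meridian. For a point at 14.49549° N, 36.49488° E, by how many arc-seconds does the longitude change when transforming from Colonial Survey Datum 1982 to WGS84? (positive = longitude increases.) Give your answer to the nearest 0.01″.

At latitude 14.49549°, cos φ = 0.968167.
1° of longitude at this latitude = 111.0 × cos φ = 107.47 km, so Δλ = -482.0 / 107466.6 = -0.0044851° = -16.146″.

Δλ = -16.15″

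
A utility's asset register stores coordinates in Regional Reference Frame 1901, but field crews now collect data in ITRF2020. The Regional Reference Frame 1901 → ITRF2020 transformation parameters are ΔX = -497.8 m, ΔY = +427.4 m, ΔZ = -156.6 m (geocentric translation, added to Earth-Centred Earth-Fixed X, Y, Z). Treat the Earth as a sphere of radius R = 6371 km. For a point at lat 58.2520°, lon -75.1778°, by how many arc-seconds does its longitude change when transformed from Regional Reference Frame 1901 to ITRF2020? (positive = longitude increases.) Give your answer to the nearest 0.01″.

sin φ = 0.850371, cos φ = 0.526184, sin λ = -0.966724, cos λ = 0.255820.
East component: ΔE = −sin λ·ΔX + cos λ·ΔY = −(-0.966724)(-497.8) + (0.255820)(427.4) = -371.90 m.
1° of latitude spans πR/180 = 111195 m; at latitude φ, 1° of longitude spans that × cos φ = 58509.0 m, so Δλ = -371.90 / 58509.0 × 3600 = -22.882″.

Δλ = -22.88″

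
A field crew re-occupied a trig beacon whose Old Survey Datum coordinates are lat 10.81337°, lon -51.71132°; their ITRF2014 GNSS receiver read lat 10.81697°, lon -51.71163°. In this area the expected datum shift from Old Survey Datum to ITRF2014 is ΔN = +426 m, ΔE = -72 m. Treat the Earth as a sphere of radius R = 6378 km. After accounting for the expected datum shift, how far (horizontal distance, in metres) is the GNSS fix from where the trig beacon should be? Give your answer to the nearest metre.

46 m

Observed coordinate differences: Δφ = +0.00360°, Δλ = -0.00031°.
Converting to metres (1° lat = 111317 m, cos φ = 0.982243): observed ΔN = 400.7 m, observed ΔE = -33.9 m.
Subtracting the expected shift leaves a residual of 400.7 − (426) = -25.3 m north and -33.9 − (-72) = 38.1 m east.
Residual distance = √((-25.3)² + 38.1²) = 45.7 m.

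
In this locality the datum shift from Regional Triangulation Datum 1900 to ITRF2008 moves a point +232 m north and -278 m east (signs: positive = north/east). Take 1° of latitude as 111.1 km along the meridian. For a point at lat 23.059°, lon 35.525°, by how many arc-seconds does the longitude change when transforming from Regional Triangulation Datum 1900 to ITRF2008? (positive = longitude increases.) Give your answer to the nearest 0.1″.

Δλ = -9.8″

At latitude 23.059°, cos φ = 0.920102.
1° of longitude at this latitude = 111.1 × cos φ = 102.22 km, so Δλ = -278.0 / 102223.3 = -0.0027195° = -9.790″.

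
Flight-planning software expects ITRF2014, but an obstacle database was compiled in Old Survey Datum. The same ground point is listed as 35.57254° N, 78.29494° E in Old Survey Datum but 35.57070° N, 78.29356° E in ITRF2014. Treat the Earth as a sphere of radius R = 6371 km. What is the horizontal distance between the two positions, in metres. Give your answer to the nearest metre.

240 m

Δφ = 35.57070° − 35.57254° = -0.00184°; Δλ = 78.29356° − 78.29494° = -0.00138°.
1° along a meridian = πR/180 = 111195 m.
ΔN = Δφ × 111195 = -204.6 m; ΔE = Δλ × 111195 × cos(35.57254°) = -0.00138 × 111195 × 0.813380 = -124.8 m.
Distance = √(ΔE² + ΔN²) = √((-124.8)² + (-204.6)²) = 239.7 m.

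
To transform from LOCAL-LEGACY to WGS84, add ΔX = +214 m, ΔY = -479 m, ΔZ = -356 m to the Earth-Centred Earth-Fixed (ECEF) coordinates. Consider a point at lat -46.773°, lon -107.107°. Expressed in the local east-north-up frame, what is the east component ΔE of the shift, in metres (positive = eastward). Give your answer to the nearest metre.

At φ = -46.773°, λ = -107.107°: sin φ = -0.728646, cos φ = 0.684891, sin λ = -0.955757, cos λ = -0.294157.
ΔE = −sin λ·ΔX + cos λ·ΔY = −(-0.955757)·(214) + (-0.294157)·(-479) = 345.43 m.

ΔE = 345 m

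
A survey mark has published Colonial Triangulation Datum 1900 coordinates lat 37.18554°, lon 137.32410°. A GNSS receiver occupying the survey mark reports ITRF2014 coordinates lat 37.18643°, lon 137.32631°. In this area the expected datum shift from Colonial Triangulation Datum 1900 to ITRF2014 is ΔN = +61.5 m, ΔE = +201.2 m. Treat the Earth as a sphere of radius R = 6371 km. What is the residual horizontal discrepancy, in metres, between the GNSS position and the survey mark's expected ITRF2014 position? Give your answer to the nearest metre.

38 m

Observed coordinate differences: Δφ = +0.00089°, Δλ = +0.00221°.
Converting to metres (1° lat = 111195 m, cos φ = 0.796682): observed ΔN = 99.0 m, observed ΔE = 195.8 m.
Subtracting the expected shift leaves a residual of 99.0 − (61.5) = 37.5 m north and 195.8 − (201.2) = -5.4 m east.
Residual distance = √(37.5² + (-5.4)²) = 37.9 m.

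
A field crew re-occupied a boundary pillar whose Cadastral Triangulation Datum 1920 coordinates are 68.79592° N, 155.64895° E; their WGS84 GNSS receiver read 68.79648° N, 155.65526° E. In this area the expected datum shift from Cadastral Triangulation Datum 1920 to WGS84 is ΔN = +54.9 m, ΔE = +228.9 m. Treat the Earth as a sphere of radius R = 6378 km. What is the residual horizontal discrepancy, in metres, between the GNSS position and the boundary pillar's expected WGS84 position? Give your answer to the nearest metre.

26 m

Observed coordinate differences: Δφ = +0.00056°, Δλ = +0.00631°.
Converting to metres (1° lat = 111317 m, cos φ = 0.361691): observed ΔN = 62.3 m, observed ΔE = 254.1 m.
Subtracting the expected shift leaves a residual of 62.3 − (54.9) = 7.4 m north and 254.1 − (228.9) = 25.2 m east.
Residual distance = √(7.4² + 25.2²) = 26.2 m.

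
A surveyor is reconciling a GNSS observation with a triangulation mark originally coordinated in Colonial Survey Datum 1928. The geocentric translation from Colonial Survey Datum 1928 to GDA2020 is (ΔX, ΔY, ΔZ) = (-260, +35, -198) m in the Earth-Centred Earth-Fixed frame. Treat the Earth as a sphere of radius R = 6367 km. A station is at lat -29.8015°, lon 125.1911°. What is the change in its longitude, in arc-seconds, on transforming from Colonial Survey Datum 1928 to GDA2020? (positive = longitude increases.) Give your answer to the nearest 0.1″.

Δλ = 7.2″

sin φ = -0.496997, cos φ = 0.867752, sin λ = 0.817234, cos λ = -0.576305.
East component: ΔE = −sin λ·ΔX + cos λ·ΔY = −(0.817234)(-260) + (-0.576305)(35) = 192.31 m.
1° of latitude spans πR/180 = 111125 m; at latitude φ, 1° of longitude spans that × cos φ = 96429.1 m, so Δλ = 192.31 / 96429.1 × 3600 = 7.180″.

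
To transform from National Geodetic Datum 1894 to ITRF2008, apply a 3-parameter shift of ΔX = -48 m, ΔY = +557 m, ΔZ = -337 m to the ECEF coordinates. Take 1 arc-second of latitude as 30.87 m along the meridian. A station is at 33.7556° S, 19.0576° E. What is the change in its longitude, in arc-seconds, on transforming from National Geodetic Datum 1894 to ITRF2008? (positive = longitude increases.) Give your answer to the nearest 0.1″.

Δλ = 21.1″

sin φ = -0.555651, cos φ = 0.831415, sin λ = 0.326519, cos λ = 0.945191.
East component: ΔE = −sin λ·ΔX + cos λ·ΔY = −(0.326519)(-48) + (0.945191)(557) = 542.14 m.
1° of latitude spans 3600 × 30.87 = 111132 m; at latitude φ, 1° of longitude spans that × cos φ = 92396.8 m, so Δλ = 542.14 / 92396.8 × 3600 = 21.123″.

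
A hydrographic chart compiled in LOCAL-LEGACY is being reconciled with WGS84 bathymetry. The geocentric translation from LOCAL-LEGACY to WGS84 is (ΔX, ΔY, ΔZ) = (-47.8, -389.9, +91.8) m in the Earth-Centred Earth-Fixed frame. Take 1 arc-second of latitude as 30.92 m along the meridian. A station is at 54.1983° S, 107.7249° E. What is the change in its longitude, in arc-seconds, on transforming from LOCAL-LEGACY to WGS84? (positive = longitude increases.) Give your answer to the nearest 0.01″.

Δλ = 9.08″

sin φ = -0.811046, cos φ = 0.584982, sin λ = 0.952529, cos λ = -0.304447.
East component: ΔE = −sin λ·ΔX + cos λ·ΔY = −(0.952529)(-47.8) + (-0.304447)(-389.9) = 164.23 m.
1° of latitude spans 3600 × 30.92 = 111312 m; at latitude φ, 1° of longitude spans that × cos φ = 65115.5 m, so Δλ = 164.23 / 65115.5 × 3600 = 9.080″.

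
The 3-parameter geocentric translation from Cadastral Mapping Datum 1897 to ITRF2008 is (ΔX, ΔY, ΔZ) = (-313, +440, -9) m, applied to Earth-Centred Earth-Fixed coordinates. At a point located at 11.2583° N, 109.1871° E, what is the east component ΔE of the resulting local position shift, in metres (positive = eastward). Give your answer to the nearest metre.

At φ = 11.2583°, λ = 109.1871°: sin φ = 0.195232, cos φ = 0.980757, sin λ = 0.944450, cos λ = -0.328654.
ΔE = −sin λ·ΔX + cos λ·ΔY = −(0.944450)·(-313) + (-0.328654)·(440) = 151.01 m.

ΔE = 151 m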